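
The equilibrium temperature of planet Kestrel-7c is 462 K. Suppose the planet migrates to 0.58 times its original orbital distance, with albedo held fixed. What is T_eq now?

T_eq ≈ 607 K

T_eq ∝ L^(1/4) · d^(−1/2).
T′ = 462 / 0.58^(1/2) = 607 K.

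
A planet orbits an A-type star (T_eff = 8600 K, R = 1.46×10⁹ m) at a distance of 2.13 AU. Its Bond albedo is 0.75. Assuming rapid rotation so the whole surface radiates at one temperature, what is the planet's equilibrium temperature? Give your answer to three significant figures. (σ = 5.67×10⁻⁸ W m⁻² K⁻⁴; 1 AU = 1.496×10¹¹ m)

d = 2.13 AU = 3.19×10¹¹ m.
L = 4πR_⋆²σT_⋆⁴ = 4π(1.46×10⁹)² × 5.67×10⁻⁸ × (8600)⁴ = 8.31×10²⁷ W.
S = L/(4πd²) = 6510 W m⁻².
Energy balance: absorbed = emitted ⇒ πR²·S(1−A) = 4πR²·σT_eq⁴, so T_eq⁴ = S(1−A)/(4σ).
T_eq = [6510 × 0.25 / (4 × 5.67×10⁻⁸)]^(1/4) = (7.18×10⁹)^(1/4) = 291 K.

T_eq ≈ 291 K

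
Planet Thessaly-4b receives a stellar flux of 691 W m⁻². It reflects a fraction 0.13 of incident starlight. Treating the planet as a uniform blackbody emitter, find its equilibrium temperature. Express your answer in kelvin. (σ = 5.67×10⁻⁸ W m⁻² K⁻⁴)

Energy balance: absorbed = emitted ⇒ πR²·S(1−A) = 4πR²·σT_eq⁴, so T_eq⁴ = S(1−A)/(4σ).
T_eq = [691 × 0.87 / (4 × 5.67×10⁻⁸)]^(1/4) = (2.65×10⁹)^(1/4) = 227 K.

T_eq ≈ 227 K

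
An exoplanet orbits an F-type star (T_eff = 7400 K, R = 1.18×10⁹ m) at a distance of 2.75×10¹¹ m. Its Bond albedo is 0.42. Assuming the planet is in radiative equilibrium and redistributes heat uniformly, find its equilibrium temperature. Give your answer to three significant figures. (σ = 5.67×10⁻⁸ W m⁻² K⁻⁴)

T_eq ≈ 299 K

L = 4πR_⋆²σT_⋆⁴ = 4π(1.18×10⁹)² × 5.67×10⁻⁸ × (7400)⁴ = 2.97×10²⁷ W.
S = L/(4πd²) = 3130 W m⁻².
Energy balance: absorbed = emitted ⇒ πR²·S(1−A) = 4πR²·σT_eq⁴, so T_eq⁴ = S(1−A)/(4σ).
T_eq = [3130 × 0.58 / (4 × 5.67×10⁻⁸)]^(1/4) = (8.01×10⁹)^(1/4) = 299 K.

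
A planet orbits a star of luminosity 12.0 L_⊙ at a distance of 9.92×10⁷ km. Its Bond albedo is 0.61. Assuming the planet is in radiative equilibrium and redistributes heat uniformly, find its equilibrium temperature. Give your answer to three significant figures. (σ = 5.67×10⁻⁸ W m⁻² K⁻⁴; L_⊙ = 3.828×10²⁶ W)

d = 9.92×10⁷ km = 9.92×10¹⁰ m.
L = 12.0 × 3.828×10²⁶ = 4.59×10²⁷ W.
Flux: S = L/(4πd²) = 4.59×10²⁷/(4π×(9.92×10¹⁰)²) = 3.71×10⁴ W m⁻².
Energy balance: absorbed = emitted ⇒ πR²·S(1−A) = 4πR²·σT_eq⁴, so T_eq⁴ = S(1−A)/(4σ).
T_eq = [3.71×10⁴ × 0.39 / (4 × 5.67×10⁻⁸)]^(1/4) = (6.39×10¹⁰)^(1/4) = 503 K.

T_eq ≈ 503 K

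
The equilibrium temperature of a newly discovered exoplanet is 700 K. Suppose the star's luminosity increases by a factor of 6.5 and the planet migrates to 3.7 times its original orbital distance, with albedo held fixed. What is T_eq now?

T_eq ∝ L^(1/4) · d^(−1/2).
T′ = 700 × 6.5^(1/4) / 3.7^(1/2) = 581 K.

T_eq ≈ 581 K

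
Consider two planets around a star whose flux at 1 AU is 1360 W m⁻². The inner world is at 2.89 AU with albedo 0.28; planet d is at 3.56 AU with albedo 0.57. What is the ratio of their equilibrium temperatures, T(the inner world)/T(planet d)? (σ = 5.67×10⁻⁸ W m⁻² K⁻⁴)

T_eq = [S₀(1−A)/(4σd²)]^(1/4), so T ∝ (1−A)^(1/4) / √d.
T₁ = [1360×0.72/(4×5.67×10⁻⁸×2.89²)]^(1/4) = 150.79 K.
T₂ = [1360×0.43/(4×5.67×10⁻⁸×3.56²)]^(1/4) = 119.43 K.

T₁/T₂ ≈ 1.263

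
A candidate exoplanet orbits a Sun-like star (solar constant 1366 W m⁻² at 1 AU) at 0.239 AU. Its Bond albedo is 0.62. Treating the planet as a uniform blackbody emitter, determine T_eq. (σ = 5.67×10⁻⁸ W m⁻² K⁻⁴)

T_eq ≈ 447 K

Flux at 0.239 AU: S = 1366/0.239² = 2.39×10⁴ W m⁻².
Energy balance: absorbed = emitted ⇒ πR²·S(1−A) = 4πR²·σT_eq⁴, so T_eq⁴ = S(1−A)/(4σ).
T_eq = [2.39×10⁴ × 0.38 / (4 × 5.67×10⁻⁸)]^(1/4) = (4.01×10¹⁰)^(1/4) = 447 K.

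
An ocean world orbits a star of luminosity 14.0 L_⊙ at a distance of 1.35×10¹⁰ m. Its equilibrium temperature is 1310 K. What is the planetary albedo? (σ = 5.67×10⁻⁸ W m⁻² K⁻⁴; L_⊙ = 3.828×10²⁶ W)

A ≈ 0.71

L = 14.0 × 3.828×10²⁶ = 5.36×10²⁷ W.
Flux: S = L/(4πd²) = 5.36×10²⁷/(4π×(1.35×10¹⁰)²) = 2.34×10⁶ W m⁻².
From T_eq⁴ = S(1−A)/(4σ): 1−A = 4σT_eq⁴/S.
1−A = 4 × 5.67×10⁻⁸ × (1310)⁴ / 2.34×10⁶ = 0.285.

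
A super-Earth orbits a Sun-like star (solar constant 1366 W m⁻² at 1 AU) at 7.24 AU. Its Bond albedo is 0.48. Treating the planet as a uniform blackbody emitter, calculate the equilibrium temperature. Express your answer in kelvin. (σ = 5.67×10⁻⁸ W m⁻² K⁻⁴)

T_eq ≈ 87.9 K

Flux at 7.24 AU: S = 1366/7.24² = 26.1 W m⁻².
Energy balance: absorbed = emitted ⇒ πR²·S(1−A) = 4πR²·σT_eq⁴, so T_eq⁴ = S(1−A)/(4σ).
T_eq = [26.1 × 0.52 / (4 × 5.67×10⁻⁸)]^(1/4) = (5.97×10⁷)^(1/4) = 87.9 K.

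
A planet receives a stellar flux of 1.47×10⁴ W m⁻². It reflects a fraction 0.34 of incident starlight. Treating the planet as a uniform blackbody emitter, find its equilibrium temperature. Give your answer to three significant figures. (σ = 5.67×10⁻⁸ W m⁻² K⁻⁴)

Energy balance: absorbed = emitted ⇒ πR²·S(1−A) = 4πR²·σT_eq⁴, so T_eq⁴ = S(1−A)/(4σ).
T_eq = [1.47×10⁴ × 0.66 / (4 × 5.67×10⁻⁸)]^(1/4) = (4.28×10¹⁰)^(1/4) = 455 K.

T_eq ≈ 455 K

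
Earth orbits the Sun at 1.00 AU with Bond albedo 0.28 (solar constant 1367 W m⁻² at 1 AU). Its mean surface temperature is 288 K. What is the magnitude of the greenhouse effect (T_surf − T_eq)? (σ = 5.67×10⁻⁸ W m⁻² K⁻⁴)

S = 1367/1.00² = 1367 W m⁻².
T_eq = [S(1−A)/(4σ)]^(1/4) = [1367×0.72/(4×5.67×10⁻⁸)]^(1/4) = 256.7 K.
ΔT = T_surf − T_eq = 288 − 256.7.

ΔT ≈ 31.3 K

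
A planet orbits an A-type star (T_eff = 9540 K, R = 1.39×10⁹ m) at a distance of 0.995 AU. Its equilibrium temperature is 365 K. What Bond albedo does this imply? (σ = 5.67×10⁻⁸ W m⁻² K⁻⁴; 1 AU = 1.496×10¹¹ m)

d = 0.995 AU = 1.49×10¹¹ m.
L = 4πR_⋆²σT_⋆⁴ = 4π(1.39×10⁹)² × 5.67×10⁻⁸ × (9540)⁴ = 1.14×10²⁸ W.
S = L/(4πd²) = 4.10×10⁴ W m⁻².
From T_eq⁴ = S(1−A)/(4σ): 1−A = 4σT_eq⁴/S.
1−A = 4 × 5.67×10⁻⁸ × (365)⁴ / 4.10×10⁴ = 0.098.

A ≈ 0.90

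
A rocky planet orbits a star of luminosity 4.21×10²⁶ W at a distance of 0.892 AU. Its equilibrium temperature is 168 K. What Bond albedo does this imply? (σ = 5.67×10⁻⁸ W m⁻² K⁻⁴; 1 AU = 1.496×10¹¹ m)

d = 0.892 AU = 1.33×10¹¹ m.
Flux: S = L/(4πd²) = 4.21×10²⁶/(4π×(1.33×10¹¹)²) = 1880 W m⁻².
From T_eq⁴ = S(1−A)/(4σ): 1−A = 4σT_eq⁴/S.
1−A = 4 × 5.67×10⁻⁸ × (168)⁴ / 1880 = 0.096.

A ≈ 0.90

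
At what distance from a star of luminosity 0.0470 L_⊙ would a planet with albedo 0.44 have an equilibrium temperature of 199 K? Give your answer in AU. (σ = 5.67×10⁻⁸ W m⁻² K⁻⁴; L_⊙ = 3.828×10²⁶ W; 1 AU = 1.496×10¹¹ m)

L = 0.0470 × 3.828×10²⁶ = 1.80×10²⁵ W.
From T_eq⁴ = L(1−A)/(16πσd²): d = √[L(1−A)/(16πσT_eq⁴)].
d = √[1.80×10²⁵ × 0.56 / (16π × 5.67×10⁻⁸ × (199)⁴)] = 4.75×10¹⁰ m = 0.317 AU.

d ≈ 0.317 AU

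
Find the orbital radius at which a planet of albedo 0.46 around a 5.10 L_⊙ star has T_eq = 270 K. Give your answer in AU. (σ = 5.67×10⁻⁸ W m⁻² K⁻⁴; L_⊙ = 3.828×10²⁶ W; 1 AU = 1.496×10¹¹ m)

L = 5.10 × 3.828×10²⁶ = 1.95×10²⁷ W.
From T_eq⁴ = L(1−A)/(16πσd²): d = √[L(1−A)/(16πσT_eq⁴)].
d = √[1.95×10²⁷ × 0.54 / (16π × 5.67×10⁻⁸ × (270)⁴)] = 2.64×10¹¹ m = 1.76 AU.

d ≈ 1.76 AU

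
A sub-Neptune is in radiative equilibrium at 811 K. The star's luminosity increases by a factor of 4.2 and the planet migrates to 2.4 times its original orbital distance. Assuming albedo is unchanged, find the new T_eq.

T_eq ≈ 749 K

T_eq ∝ L^(1/4) · d^(−1/2).
T′ = 811 × 4.2^(1/4) / 2.4^(1/2) = 749 K.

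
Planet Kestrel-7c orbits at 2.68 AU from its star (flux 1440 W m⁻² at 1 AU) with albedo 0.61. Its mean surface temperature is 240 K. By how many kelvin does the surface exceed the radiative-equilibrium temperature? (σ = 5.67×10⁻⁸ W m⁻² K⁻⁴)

S = 1440/2.68² = 200.5 W m⁻².
T_eq = [S(1−A)/(4σ)]^(1/4) = [200.5×0.39/(4×5.67×10⁻⁸)]^(1/4) = 136.3 K.
ΔT = T_surf − T_eq = 240 − 136.3.

ΔT ≈ 103.7 K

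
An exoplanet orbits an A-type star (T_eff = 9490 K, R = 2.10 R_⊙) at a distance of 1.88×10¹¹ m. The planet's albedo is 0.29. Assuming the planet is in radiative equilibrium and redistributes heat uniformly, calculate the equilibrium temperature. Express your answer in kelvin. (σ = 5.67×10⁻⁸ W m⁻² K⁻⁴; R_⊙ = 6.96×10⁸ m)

R_⋆ = 2.10 × 6.96×10⁸ = 1.46×10⁹ m.
L = 4πR_⋆²σT_⋆⁴ = 4π(1.46×10⁹)² × 5.67×10⁻⁸ × (9490)⁴ = 1.23×10²⁸ W.
S = L/(4πd²) = 2.78×10⁴ W m⁻².
Energy balance: absorbed = emitted ⇒ πR²·S(1−A) = 4πR²·σT_eq⁴, so T_eq⁴ = S(1−A)/(4σ).
T_eq = [2.78×10⁴ × 0.71 / (4 × 5.67×10⁻⁸)]^(1/4) = (8.70×10¹⁰)^(1/4) = 543 K.

T_eq ≈ 543 K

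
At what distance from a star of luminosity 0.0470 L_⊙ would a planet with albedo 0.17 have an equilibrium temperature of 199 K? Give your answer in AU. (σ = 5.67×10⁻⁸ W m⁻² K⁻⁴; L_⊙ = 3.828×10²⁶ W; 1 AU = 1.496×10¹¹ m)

d ≈ 0.386 AU

L = 0.0470 × 3.828×10²⁶ = 1.80×10²⁵ W.
From T_eq⁴ = L(1−A)/(16πσd²): d = √[L(1−A)/(16πσT_eq⁴)].
d = √[1.80×10²⁵ × 0.83 / (16π × 5.67×10⁻⁸ × (199)⁴)] = 5.78×10¹⁰ m = 0.386 AU.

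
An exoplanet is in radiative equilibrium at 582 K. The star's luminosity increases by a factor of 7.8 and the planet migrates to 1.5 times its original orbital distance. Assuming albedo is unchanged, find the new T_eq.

T_eq ≈ 794 K

T_eq ∝ L^(1/4) · d^(−1/2).
T′ = 582 × 7.8^(1/4) / 1.5^(1/2) = 794 K.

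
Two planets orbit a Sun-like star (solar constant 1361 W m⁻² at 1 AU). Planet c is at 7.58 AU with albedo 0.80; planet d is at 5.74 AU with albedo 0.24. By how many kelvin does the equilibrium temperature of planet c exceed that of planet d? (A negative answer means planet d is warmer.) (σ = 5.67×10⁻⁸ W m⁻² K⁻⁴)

ΔT ≈ -40.9 K

T_eq = [S₀(1−A)/(4σd²)]^(1/4), so T ∝ (1−A)^(1/4) / √d.
T₁ = [1361×0.20/(4×5.67×10⁻⁸×7.58²)]^(1/4) = 67.60 K.
T₂ = [1361×0.76/(4×5.67×10⁻⁸×5.74²)]^(1/4) = 108.47 K.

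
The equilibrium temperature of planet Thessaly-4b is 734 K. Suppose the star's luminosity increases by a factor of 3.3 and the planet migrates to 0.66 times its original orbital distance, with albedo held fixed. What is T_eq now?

T_eq ≈ 1220 K

T_eq ∝ L^(1/4) · d^(−1/2).
T′ = 734 × 3.3^(1/4) / 0.66^(1/2) = 1220 K.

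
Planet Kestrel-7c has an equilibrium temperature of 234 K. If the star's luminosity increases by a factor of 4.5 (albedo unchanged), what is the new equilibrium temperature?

T_eq ∝ L^(1/4) · d^(−1/2).
T′ = 234 × 4.5^(1/4) = 341 K.

T_eq ≈ 341 K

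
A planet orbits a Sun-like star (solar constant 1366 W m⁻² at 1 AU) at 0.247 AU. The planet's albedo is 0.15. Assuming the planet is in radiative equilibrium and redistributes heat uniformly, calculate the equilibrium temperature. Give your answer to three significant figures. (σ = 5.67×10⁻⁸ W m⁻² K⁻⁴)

T_eq ≈ 538 K

Flux at 0.247 AU: S = 1366/0.247² = 2.24×10⁴ W m⁻².
Energy balance: absorbed = emitted ⇒ πR²·S(1−A) = 4πR²·σT_eq⁴, so T_eq⁴ = S(1−A)/(4σ).
T_eq = [2.24×10⁴ × 0.85 / (4 × 5.67×10⁻⁸)]^(1/4) = (8.39×10¹⁰)^(1/4) = 538 K.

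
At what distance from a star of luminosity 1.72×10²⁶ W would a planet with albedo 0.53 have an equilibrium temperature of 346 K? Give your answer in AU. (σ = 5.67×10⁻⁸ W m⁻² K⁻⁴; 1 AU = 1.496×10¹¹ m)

d ≈ 0.297 AU

From T_eq⁴ = L(1−A)/(16πσd²): d = √[L(1−A)/(16πσT_eq⁴)].
d = √[1.72×10²⁶ × 0.47 / (16π × 5.67×10⁻⁸ × (346)⁴)] = 4.45×10¹⁰ m = 0.297 AU.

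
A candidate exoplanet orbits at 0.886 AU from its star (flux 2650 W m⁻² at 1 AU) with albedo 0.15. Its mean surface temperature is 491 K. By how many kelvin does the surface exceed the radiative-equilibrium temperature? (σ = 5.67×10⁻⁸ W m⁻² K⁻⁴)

S = 2650/0.886² = 3376 W m⁻².
T_eq = [S(1−A)/(4σ)]^(1/4) = [3376×0.85/(4×5.67×10⁻⁸)]^(1/4) = 335.4 K.
ΔT = T_surf − T_eq = 491 − 335.4.

ΔT ≈ 155.6 K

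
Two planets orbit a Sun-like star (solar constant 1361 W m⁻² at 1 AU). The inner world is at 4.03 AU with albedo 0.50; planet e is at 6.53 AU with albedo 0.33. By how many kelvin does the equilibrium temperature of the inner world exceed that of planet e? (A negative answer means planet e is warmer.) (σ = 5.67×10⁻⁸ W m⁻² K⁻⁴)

ΔT ≈ 18.0 K

T_eq = [S₀(1−A)/(4σd²)]^(1/4), so T ∝ (1−A)^(1/4) / √d.
T₁ = [1361×0.50/(4×5.67×10⁻⁸×4.03²)]^(1/4) = 116.59 K.
T₂ = [1361×0.67/(4×5.67×10⁻⁸×6.53²)]^(1/4) = 98.54 K.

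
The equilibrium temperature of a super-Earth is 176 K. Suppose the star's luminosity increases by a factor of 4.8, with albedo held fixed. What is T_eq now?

T_eq ∝ L^(1/4) · d^(−1/2).
T′ = 176 × 4.8^(1/4) = 261 K.

T_eq ≈ 261 K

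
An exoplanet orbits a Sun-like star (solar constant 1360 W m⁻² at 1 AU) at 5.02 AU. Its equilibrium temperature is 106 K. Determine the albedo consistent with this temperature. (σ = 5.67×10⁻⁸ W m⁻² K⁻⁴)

A ≈ 0.47

Flux at 5.02 AU: S = 1360/5.02² = 54.0 W m⁻².
From T_eq⁴ = S(1−A)/(4σ): 1−A = 4σT_eq⁴/S.
1−A = 4 × 5.67×10⁻⁸ × (106)⁴ / 54.0 = 0.531.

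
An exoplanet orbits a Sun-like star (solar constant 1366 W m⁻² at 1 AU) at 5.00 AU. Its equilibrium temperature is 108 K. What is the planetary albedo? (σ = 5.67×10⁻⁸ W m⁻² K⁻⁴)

A ≈ 0.44

Flux at 5.00 AU: S = 1366/5.00² = 54.6 W m⁻².
From T_eq⁴ = S(1−A)/(4σ): 1−A = 4σT_eq⁴/S.
1−A = 4 × 5.67×10⁻⁸ × (108)⁴ / 54.6 = 0.565.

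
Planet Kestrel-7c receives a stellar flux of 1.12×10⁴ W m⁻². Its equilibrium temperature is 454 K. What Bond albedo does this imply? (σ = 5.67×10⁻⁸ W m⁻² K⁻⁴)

From T_eq⁴ = S(1−A)/(4σ): 1−A = 4σT_eq⁴/S.
1−A = 4 × 5.67×10⁻⁸ × (454)⁴ / 1.12×10⁴ = 0.860.

A ≈ 0.14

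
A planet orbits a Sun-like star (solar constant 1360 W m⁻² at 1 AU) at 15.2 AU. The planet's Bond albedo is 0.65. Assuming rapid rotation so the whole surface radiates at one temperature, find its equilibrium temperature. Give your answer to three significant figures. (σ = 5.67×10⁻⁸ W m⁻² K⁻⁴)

Flux at 15.2 AU: S = 1360/15.2² = 5.89 W m⁻².
Energy balance: absorbed = emitted ⇒ πR²·S(1−A) = 4πR²·σT_eq⁴, so T_eq⁴ = S(1−A)/(4σ).
T_eq = [5.89 × 0.35 / (4 × 5.67×10⁻⁸)]^(1/4) = (9.08×10⁶)^(1/4) = 54.9 K.

T_eq ≈ 54.9 K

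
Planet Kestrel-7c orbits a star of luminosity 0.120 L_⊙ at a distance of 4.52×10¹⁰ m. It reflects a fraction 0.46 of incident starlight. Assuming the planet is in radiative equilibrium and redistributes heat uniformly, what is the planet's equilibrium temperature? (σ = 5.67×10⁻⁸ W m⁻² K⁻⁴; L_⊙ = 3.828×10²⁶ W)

L = 0.120 × 3.828×10²⁶ = 4.59×10²⁵ W.
Flux: S = L/(4πd²) = 4.59×10²⁵/(4π×(4.52×10¹⁰)²) = 1790 W m⁻².
Energy balance: absorbed = emitted ⇒ πR²·S(1−A) = 4πR²·σT_eq⁴, so T_eq⁴ = S(1−A)/(4σ).
T_eq = [1790 × 0.54 / (4 × 5.67×10⁻⁸)]^(1/4) = (4.26×10⁹)^(1/4) = 255 K.

T_eq ≈ 255 K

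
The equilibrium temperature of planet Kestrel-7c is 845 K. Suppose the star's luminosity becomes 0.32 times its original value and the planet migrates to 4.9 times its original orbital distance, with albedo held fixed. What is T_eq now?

T_eq ∝ L^(1/4) · d^(−1/2).
T′ = 845 × 0.32^(1/4) / 4.9^(1/2) = 287 K.

T_eq ≈ 287 K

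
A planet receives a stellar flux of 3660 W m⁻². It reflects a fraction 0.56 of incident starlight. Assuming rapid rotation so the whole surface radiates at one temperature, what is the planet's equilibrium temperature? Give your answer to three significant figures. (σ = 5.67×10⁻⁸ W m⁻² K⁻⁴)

T_eq ≈ 290 K

Energy balance: absorbed = emitted ⇒ πR²·S(1−A) = 4πR²·σT_eq⁴, so T_eq⁴ = S(1−A)/(4σ).
T_eq = [3660 × 0.44 / (4 × 5.67×10⁻⁸)]^(1/4) = (7.10×10⁹)^(1/4) = 290 K.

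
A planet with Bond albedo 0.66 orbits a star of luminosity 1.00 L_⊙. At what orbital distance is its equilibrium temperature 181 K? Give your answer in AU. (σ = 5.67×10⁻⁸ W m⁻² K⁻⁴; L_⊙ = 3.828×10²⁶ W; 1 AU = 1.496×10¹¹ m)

d ≈ 1.38 AU

L = 1.00 × 3.828×10²⁶ = 3.83×10²⁶ W.
From T_eq⁴ = L(1−A)/(16πσd²): d = √[L(1−A)/(16πσT_eq⁴)].
d = √[3.83×10²⁶ × 0.34 / (16π × 5.67×10⁻⁸ × (181)⁴)] = 2.06×10¹¹ m = 1.38 AU.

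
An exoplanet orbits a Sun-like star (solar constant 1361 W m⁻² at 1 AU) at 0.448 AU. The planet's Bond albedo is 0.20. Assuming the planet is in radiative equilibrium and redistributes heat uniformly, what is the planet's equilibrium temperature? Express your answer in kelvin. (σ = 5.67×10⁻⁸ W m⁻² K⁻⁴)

T_eq ≈ 393 K

Flux at 0.448 AU: S = 1361/0.448² = 6780 W m⁻².
Energy balance: absorbed = emitted ⇒ πR²·S(1−A) = 4πR²·σT_eq⁴, so T_eq⁴ = S(1−A)/(4σ).
T_eq = [6780 × 0.80 / (4 × 5.67×10⁻⁸)]^(1/4) = (2.39×10¹⁰)^(1/4) = 393 K.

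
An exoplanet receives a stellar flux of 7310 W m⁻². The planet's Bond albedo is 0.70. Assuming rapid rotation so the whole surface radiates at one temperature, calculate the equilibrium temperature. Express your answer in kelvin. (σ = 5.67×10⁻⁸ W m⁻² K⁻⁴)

T_eq ≈ 314 K

Energy balance: absorbed = emitted ⇒ πR²·S(1−A) = 4πR²·σT_eq⁴, so T_eq⁴ = S(1−A)/(4σ).
T_eq = [7310 × 0.30 / (4 × 5.67×10⁻⁸)]^(1/4) = (9.67×10⁹)^(1/4) = 314 K.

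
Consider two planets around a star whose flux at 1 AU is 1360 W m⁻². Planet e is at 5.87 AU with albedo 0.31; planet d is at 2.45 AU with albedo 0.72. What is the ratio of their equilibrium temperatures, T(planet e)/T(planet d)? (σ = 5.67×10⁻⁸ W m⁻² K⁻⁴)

T_eq = [S₀(1−A)/(4σd²)]^(1/4), so T ∝ (1−A)^(1/4) / √d.
T₁ = [1360×0.69/(4×5.67×10⁻⁸×5.87²)]^(1/4) = 104.68 K.
T₂ = [1360×0.28/(4×5.67×10⁻⁸×2.45²)]^(1/4) = 129.32 K.

T₁/T₂ ≈ 0.809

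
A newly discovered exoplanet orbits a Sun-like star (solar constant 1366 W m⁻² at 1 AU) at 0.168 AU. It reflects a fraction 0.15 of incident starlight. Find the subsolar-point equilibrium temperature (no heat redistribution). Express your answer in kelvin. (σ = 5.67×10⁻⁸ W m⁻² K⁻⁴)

T_ss ≈ 923 K

Flux at 0.168 AU: S = 1366/0.168² = 4.84×10⁴ W m⁻².
At the subsolar point the surface absorbs S(1−A) and emits σT⁴ per unit area — no factor of 4, since only the local patch is in balance.
T = [4.84×10⁴ × 0.85 / 5.67×10⁻⁸]^(1/4) = (7.26×10¹¹)^(1/4) = 923 K.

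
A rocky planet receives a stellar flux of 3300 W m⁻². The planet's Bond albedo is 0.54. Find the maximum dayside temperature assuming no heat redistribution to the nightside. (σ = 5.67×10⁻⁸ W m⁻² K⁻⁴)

T_ss ≈ 405 K

With no redistribution each surface element balances locally: S(1−A) = σT⁴.
T = [3300 × 0.46 / 5.67×10⁻⁸]^(1/4) = (2.68×10¹⁰)^(1/4) = 405 K.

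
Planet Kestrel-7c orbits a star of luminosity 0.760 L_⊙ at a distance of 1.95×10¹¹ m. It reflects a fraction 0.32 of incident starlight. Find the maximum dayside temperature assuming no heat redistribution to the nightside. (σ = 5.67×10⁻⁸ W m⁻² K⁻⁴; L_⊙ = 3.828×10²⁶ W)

T_ss ≈ 292 K

L = 0.760 × 3.828×10²⁶ = 2.91×10²⁶ W.
Flux: S = L/(4πd²) = 2.91×10²⁶/(4π×(1.95×10¹¹)²) = 609 W m⁻².
With no redistribution each surface element balances locally: S(1−A) = σT⁴.
T = [609 × 0.68 / 5.67×10⁻⁸]^(1/4) = (7.30×10⁹)^(1/4) = 292 K.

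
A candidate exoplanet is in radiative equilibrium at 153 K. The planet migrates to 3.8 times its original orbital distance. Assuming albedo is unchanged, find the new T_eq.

T_eq ∝ L^(1/4) · d^(−1/2).
T′ = 153 / 3.8^(1/2) = 78.5 K.

T_eq ≈ 78.5 K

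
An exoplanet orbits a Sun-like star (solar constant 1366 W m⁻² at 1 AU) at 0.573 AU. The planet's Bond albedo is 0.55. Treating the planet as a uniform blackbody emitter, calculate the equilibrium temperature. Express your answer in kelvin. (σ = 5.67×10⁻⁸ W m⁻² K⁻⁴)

Flux at 0.573 AU: S = 1366/0.573² = 4160 W m⁻².
Energy balance: absorbed = emitted ⇒ πR²·S(1−A) = 4πR²·σT_eq⁴, so T_eq⁴ = S(1−A)/(4σ).
T_eq = [4160 × 0.45 / (4 × 5.67×10⁻⁸)]^(1/4) = (8.25×10⁹)^(1/4) = 301 K.

T_eq ≈ 301 K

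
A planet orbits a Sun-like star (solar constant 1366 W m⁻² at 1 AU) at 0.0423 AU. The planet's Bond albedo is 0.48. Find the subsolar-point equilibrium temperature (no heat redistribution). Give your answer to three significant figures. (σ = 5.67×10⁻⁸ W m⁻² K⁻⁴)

Flux at 0.0423 AU: S = 1366/0.0423² = 7.63×10⁵ W m⁻².
At the subsolar point the surface absorbs S(1−A) and emits σT⁴ per unit area — no factor of 4, since only the local patch is in balance.
T = [7.63×10⁵ × 0.52 / 5.67×10⁻⁸]^(1/4) = (7.00×10¹²)^(1/4) = 1630 K.

T_ss ≈ 1630 K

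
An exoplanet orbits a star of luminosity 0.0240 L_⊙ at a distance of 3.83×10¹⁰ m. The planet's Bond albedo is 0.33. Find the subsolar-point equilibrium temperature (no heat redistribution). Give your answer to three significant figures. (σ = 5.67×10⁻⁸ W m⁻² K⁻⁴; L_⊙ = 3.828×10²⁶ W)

L = 0.0240 × 3.828×10²⁶ = 9.19×10²⁴ W.
Flux: S = L/(4πd²) = 9.19×10²⁴/(4π×(3.83×10¹⁰)²) = 498 W m⁻².
At the subsolar point the surface absorbs S(1−A) and emits σT⁴ per unit area — no factor of 4, since only the local patch is in balance.
T = [498 × 0.67 / 5.67×10⁻⁸]^(1/4) = (5.89×10⁹)^(1/4) = 277 K.

T_ss ≈ 277 K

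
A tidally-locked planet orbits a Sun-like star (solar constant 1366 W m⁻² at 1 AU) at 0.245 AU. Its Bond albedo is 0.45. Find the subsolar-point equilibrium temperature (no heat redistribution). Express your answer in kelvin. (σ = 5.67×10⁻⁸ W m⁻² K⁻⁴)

Flux at 0.245 AU: S = 1366/0.245² = 2.28×10⁴ W m⁻².
At the subsolar point the surface absorbs S(1−A) and emits σT⁴ per unit area — no factor of 4, since only the local patch is in balance.
T = [2.28×10⁴ × 0.55 / 5.67×10⁻⁸]^(1/4) = (2.21×10¹¹)^(1/4) = 685 K.

T_ss ≈ 685 K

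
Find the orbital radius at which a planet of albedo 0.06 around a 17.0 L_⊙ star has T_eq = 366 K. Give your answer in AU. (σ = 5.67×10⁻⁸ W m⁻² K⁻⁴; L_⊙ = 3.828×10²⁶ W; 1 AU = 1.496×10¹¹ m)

L = 17.0 × 3.828×10²⁶ = 6.51×10²⁷ W.
From T_eq⁴ = L(1−A)/(16πσd²): d = √[L(1−A)/(16πσT_eq⁴)].
d = √[6.51×10²⁷ × 0.94 / (16π × 5.67×10⁻⁸ × (366)⁴)] = 3.46×10¹¹ m = 2.31 AU.

d ≈ 2.31 AU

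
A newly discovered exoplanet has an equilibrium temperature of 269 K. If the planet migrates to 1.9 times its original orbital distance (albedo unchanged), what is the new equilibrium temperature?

T_eq ∝ L^(1/4) · d^(−1/2).
T′ = 269 / 1.9^(1/2) = 195 K.

T_eq ≈ 195 K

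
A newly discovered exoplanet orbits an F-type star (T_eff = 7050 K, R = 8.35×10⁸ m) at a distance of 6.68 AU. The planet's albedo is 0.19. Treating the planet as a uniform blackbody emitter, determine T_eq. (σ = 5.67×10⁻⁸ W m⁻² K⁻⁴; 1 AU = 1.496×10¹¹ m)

T_eq ≈ 137 K

d = 6.68 AU = 9.99×10¹¹ m.
L = 4πR_⋆²σT_⋆⁴ = 4π(8.35×10⁸)² × 5.67×10⁻⁸ × (7050)⁴ = 1.23×10²⁷ W.
S = L/(4πd²) = 97.8 W m⁻².
Energy balance: absorbed = emitted ⇒ πR²·S(1−A) = 4πR²·σT_eq⁴, so T_eq⁴ = S(1−A)/(4σ).
T_eq = [97.8 × 0.81 / (4 × 5.67×10⁻⁸)]^(1/4) = (3.49×10⁸)^(1/4) = 137 K.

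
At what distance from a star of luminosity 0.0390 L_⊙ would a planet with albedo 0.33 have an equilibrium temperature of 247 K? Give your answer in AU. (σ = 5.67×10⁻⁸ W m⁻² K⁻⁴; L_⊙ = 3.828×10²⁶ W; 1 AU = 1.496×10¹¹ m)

L = 0.0390 × 3.828×10²⁶ = 1.49×10²⁵ W.
From T_eq⁴ = L(1−A)/(16πσd²): d = √[L(1−A)/(16πσT_eq⁴)].
d = √[1.49×10²⁵ × 0.67 / (16π × 5.67×10⁻⁸ × (247)⁴)] = 3.07×10¹⁰ m = 0.205 AU.

d ≈ 0.205 AU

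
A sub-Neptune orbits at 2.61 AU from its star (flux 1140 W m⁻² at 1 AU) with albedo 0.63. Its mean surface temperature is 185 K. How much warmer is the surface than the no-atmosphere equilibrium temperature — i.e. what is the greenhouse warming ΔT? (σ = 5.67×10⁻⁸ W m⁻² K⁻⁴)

S = 1140/2.61² = 167.3 W m⁻².
T_eq = [S(1−A)/(4σ)]^(1/4) = [167.3×0.37/(4×5.67×10⁻⁸)]^(1/4) = 128.5 K.
ΔT = T_surf − T_eq = 185 − 128.5.

ΔT ≈ 56.5 K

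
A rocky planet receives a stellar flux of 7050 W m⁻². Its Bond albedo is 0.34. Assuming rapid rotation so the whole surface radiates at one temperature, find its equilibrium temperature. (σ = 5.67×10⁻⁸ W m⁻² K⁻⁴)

T_eq ≈ 378 K

Energy balance: absorbed = emitted ⇒ πR²·S(1−A) = 4πR²·σT_eq⁴, so T_eq⁴ = S(1−A)/(4σ).
T_eq = [7050 × 0.66 / (4 × 5.67×10⁻⁸)]^(1/4) = (2.05×10¹⁰)^(1/4) = 378 K.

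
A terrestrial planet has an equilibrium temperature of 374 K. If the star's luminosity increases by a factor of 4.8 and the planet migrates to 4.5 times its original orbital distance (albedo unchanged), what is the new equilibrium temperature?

T_eq ∝ L^(1/4) · d^(−1/2).
T′ = 374 × 4.8^(1/4) / 4.5^(1/2) = 261 K.

T_eq ≈ 261 K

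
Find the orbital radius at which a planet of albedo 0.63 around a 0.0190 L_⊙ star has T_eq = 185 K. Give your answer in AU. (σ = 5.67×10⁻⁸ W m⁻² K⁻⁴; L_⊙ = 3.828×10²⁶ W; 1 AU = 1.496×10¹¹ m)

d ≈ 0.190 AU

L = 0.0190 × 3.828×10²⁶ = 7.27×10²⁴ W.
From T_eq⁴ = L(1−A)/(16πσd²): d = √[L(1−A)/(16πσT_eq⁴)].
d = √[7.27×10²⁴ × 0.37 / (16π × 5.67×10⁻⁸ × (185)⁴)] = 2.84×10¹⁰ m = 0.190 AU.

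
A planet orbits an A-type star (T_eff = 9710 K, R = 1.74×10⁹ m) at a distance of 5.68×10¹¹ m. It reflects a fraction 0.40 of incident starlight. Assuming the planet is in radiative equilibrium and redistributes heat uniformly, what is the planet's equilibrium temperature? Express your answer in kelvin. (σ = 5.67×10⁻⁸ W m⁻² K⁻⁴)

T_eq ≈ 334 K

L = 4πR_⋆²σT_⋆⁴ = 4π(1.74×10⁹)² × 5.67×10⁻⁸ × (9710)⁴ = 1.92×10²⁸ W.
S = L/(4πd²) = 4730 W m⁻².
Energy balance: absorbed = emitted ⇒ πR²·S(1−A) = 4πR²·σT_eq⁴, so T_eq⁴ = S(1−A)/(4σ).
T_eq = [4730 × 0.60 / (4 × 5.67×10⁻⁸)]^(1/4) = (1.25×10¹⁰)^(1/4) = 334 K.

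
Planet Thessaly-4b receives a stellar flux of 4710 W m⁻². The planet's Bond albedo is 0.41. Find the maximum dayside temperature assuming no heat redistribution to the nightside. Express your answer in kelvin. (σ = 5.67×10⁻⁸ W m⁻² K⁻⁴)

With no redistribution each surface element balances locally: S(1−A) = σT⁴.
T = [4710 × 0.59 / 5.67×10⁻⁸]^(1/4) = (4.90×10¹⁰)^(1/4) = 471 K.

T_ss ≈ 471 K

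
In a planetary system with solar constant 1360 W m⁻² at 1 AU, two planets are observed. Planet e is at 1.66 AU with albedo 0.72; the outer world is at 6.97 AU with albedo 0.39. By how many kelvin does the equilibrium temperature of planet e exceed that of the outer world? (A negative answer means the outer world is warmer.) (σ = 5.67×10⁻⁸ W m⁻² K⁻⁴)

T_eq = [S₀(1−A)/(4σd²)]^(1/4), so T ∝ (1−A)^(1/4) / √d.
T₁ = [1360×0.28/(4×5.67×10⁻⁸×1.66²)]^(1/4) = 157.11 K.
T₂ = [1360×0.61/(4×5.67×10⁻⁸×6.97²)]^(1/4) = 93.15 K.

ΔT ≈ 64.0 K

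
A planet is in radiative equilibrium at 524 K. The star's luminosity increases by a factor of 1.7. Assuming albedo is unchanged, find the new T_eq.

T_eq ≈ 598 K

T_eq ∝ L^(1/4) · d^(−1/2).
T′ = 524 × 1.7^(1/4) = 598 K.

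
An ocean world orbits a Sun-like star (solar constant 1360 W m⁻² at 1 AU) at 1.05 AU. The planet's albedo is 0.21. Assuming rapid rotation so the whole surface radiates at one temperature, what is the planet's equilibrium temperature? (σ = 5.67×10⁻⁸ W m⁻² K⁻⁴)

Flux at 1.05 AU: S = 1360/1.05² = 1230 W m⁻².
Energy balance: absorbed = emitted ⇒ πR²·S(1−A) = 4πR²·σT_eq⁴, so T_eq⁴ = S(1−A)/(4σ).
T_eq = [1230 × 0.79 / (4 × 5.67×10⁻⁸)]^(1/4) = (4.30×10⁹)^(1/4) = 256 K.

T_eq ≈ 256 K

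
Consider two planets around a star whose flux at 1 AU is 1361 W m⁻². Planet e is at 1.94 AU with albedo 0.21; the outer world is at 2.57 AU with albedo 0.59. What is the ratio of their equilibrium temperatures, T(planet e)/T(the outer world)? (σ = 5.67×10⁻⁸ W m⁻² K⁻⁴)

T_eq = [S₀(1−A)/(4σd²)]^(1/4), so T ∝ (1−A)^(1/4) / √d.
T₁ = [1361×0.79/(4×5.67×10⁻⁸×1.94²)]^(1/4) = 188.39 K.
T₂ = [1361×0.41/(4×5.67×10⁻⁸×2.57²)]^(1/4) = 138.93 K.

T₁/T₂ ≈ 1.356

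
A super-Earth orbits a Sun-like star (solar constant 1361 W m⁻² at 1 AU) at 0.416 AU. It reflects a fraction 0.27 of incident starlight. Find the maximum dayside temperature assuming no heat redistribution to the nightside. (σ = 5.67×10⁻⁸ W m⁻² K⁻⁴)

T_ss ≈ 564 K

Flux at 0.416 AU: S = 1361/0.416² = 7860 W m⁻².
With no redistribution each surface element balances locally: S(1−A) = σT⁴.
T = [7860 × 0.73 / 5.67×10⁻⁸]^(1/4) = (1.01×10¹¹)^(1/4) = 564 K.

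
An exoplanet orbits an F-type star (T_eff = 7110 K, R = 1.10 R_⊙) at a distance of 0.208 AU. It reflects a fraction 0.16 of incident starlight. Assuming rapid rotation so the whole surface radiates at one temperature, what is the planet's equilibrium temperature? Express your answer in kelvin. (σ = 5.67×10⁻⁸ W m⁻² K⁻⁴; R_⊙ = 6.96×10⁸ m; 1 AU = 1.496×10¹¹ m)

T_eq ≈ 755 K

R_⋆ = 1.10 × 6.96×10⁸ = 7.66×10⁸ m.
d = 0.208 AU = 3.11×10¹⁰ m.
L = 4πR_⋆²σT_⋆⁴ = 4π(7.66×10⁸)² × 5.67×10⁻⁸ × (7110)⁴ = 1.07×10²⁷ W.
S = L/(4πd²) = 8.77×10⁴ W m⁻².
Energy balance: absorbed = emitted ⇒ πR²·S(1−A) = 4πR²·σT_eq⁴, so T_eq⁴ = S(1−A)/(4σ).
T_eq = [8.77×10⁴ × 0.84 / (4 × 5.67×10⁻⁸)]^(1/4) = (3.25×10¹¹)^(1/4) = 755 K.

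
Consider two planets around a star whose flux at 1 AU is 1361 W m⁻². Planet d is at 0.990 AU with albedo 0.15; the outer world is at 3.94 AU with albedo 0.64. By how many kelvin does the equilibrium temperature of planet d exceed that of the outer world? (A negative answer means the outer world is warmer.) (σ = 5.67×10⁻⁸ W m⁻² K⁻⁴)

T_eq = [S₀(1−A)/(4σd²)]^(1/4), so T ∝ (1−A)^(1/4) / √d.
T₁ = [1361×0.85/(4×5.67×10⁻⁸×0.990²)]^(1/4) = 268.59 K.
T₂ = [1361×0.36/(4×5.67×10⁻⁸×3.94²)]^(1/4) = 108.61 K.

ΔT ≈ 160.0 K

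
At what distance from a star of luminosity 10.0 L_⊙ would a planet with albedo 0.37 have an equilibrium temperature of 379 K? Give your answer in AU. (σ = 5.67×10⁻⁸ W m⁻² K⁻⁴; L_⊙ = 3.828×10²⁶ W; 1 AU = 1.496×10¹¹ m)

d ≈ 1.35 AU

L = 10.0 × 3.828×10²⁶ = 3.83×10²⁷ W.
From T_eq⁴ = L(1−A)/(16πσd²): d = √[L(1−A)/(16πσT_eq⁴)].
d = √[3.83×10²⁷ × 0.63 / (16π × 5.67×10⁻⁸ × (379)⁴)] = 2.03×10¹¹ m = 1.35 AU.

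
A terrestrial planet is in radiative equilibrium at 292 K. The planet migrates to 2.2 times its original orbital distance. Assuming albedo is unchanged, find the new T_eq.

T_eq ≈ 197 K

T_eq ∝ L^(1/4) · d^(−1/2).
T′ = 292 / 2.2^(1/2) = 197 K.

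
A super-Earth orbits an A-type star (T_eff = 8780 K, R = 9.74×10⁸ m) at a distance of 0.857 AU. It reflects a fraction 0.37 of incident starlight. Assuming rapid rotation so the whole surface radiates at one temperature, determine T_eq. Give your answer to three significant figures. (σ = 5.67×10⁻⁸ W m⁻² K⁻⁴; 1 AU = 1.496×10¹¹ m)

d = 0.857 AU = 1.28×10¹¹ m.
L = 4πR_⋆²σT_⋆⁴ = 4π(9.74×10⁸)² × 5.67×10⁻⁸ × (8780)⁴ = 4.02×10²⁷ W.
S = L/(4πd²) = 1.94×10⁴ W m⁻².
Energy balance: absorbed = emitted ⇒ πR²·S(1−A) = 4πR²·σT_eq⁴, so T_eq⁴ = S(1−A)/(4σ).
T_eq = [1.94×10⁴ × 0.63 / (4 × 5.67×10⁻⁸)]^(1/4) = (5.40×10¹⁰)^(1/4) = 482 K.

T_eq ≈ 482 K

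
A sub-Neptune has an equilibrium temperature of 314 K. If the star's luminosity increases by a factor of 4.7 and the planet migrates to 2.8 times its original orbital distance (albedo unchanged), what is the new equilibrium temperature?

T_eq ∝ L^(1/4) · d^(−1/2).
T′ = 314 × 4.7^(1/4) / 2.8^(1/2) = 276 K.

T_eq ≈ 276 K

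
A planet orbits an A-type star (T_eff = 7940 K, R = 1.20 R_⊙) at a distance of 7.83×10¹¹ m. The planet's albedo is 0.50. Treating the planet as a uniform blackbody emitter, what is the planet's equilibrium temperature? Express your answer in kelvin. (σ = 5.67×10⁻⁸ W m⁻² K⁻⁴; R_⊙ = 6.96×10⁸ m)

R_⋆ = 1.20 × 6.96×10⁸ = 8.35×10⁸ m.
L = 4πR_⋆²σT_⋆⁴ = 4π(8.35×10⁸)² × 5.67×10⁻⁸ × (7940)⁴ = 1.98×10²⁷ W.
S = L/(4πd²) = 256 W m⁻².
Energy balance: absorbed = emitted ⇒ πR²·S(1−A) = 4πR²·σT_eq⁴, so T_eq⁴ = S(1−A)/(4σ).
T_eq = [256 × 0.50 / (4 × 5.67×10⁻⁸)]^(1/4) = (5.65×10⁸)^(1/4) = 154 K.

T_eq ≈ 154 K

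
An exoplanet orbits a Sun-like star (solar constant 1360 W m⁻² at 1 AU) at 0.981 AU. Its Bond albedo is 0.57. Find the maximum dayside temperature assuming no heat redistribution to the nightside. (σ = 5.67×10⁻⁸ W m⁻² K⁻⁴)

Flux at 0.981 AU: S = 1360/0.981² = 1410 W m⁻².
With no redistribution each surface element balances locally: S(1−A) = σT⁴.
T = [1410 × 0.43 / 5.67×10⁻⁸]^(1/4) = (1.07×10¹⁰)^(1/4) = 322 K.

T_ss ≈ 322 K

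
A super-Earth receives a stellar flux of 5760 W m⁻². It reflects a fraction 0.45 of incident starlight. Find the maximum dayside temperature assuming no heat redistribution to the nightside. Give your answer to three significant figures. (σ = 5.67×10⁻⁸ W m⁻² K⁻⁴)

T_ss ≈ 486 K

With no redistribution each surface element balances locally: S(1−A) = σT⁴.
T = [5760 × 0.55 / 5.67×10⁻⁸]^(1/4) = (5.59×10¹⁰)^(1/4) = 486 K.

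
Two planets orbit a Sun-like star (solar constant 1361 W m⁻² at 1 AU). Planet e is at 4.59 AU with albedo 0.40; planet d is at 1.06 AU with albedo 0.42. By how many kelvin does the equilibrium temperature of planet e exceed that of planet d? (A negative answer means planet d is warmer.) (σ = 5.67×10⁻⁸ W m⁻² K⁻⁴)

T_eq = [S₀(1−A)/(4σd²)]^(1/4), so T ∝ (1−A)^(1/4) / √d.
T₁ = [1361×0.60/(4×5.67×10⁻⁸×4.59²)]^(1/4) = 114.34 K.
T₂ = [1361×0.58/(4×5.67×10⁻⁸×1.06²)]^(1/4) = 235.92 K.

ΔT ≈ -121.6 K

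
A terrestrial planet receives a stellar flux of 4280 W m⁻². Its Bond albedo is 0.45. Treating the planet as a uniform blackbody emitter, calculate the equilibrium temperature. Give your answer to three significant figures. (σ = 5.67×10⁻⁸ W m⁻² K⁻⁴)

T_eq ≈ 319 K

Energy balance: absorbed = emitted ⇒ πR²·S(1−A) = 4πR²·σT_eq⁴, so T_eq⁴ = S(1−A)/(4σ).
T_eq = [4280 × 0.55 / (4 × 5.67×10⁻⁸)]^(1/4) = (1.04×10¹⁰)^(1/4) = 319 K.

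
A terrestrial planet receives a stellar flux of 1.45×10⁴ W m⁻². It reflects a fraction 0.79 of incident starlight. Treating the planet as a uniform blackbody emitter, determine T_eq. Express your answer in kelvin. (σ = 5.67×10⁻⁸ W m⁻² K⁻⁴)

T_eq ≈ 340 K

Energy balance: absorbed = emitted ⇒ πR²·S(1−A) = 4πR²·σT_eq⁴, so T_eq⁴ = S(1−A)/(4σ).
T_eq = [1.45×10⁴ × 0.21 / (4 × 5.67×10⁻⁸)]^(1/4) = (1.34×10¹⁰)^(1/4) = 340 K.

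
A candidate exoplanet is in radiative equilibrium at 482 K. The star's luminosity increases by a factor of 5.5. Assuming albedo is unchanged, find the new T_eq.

T_eq ∝ L^(1/4) · d^(−1/2).
T′ = 482 × 5.5^(1/4) = 738 K.

T_eq ≈ 738 K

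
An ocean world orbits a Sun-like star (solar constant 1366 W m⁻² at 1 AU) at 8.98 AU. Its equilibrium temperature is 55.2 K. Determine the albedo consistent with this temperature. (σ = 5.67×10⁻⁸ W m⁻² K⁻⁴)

A ≈ 0.88

Flux at 8.98 AU: S = 1366/8.98² = 16.9 W m⁻².
From T_eq⁴ = S(1−A)/(4σ): 1−A = 4σT_eq⁴/S.
1−A = 4 × 5.67×10⁻⁸ × (55.2)⁴ / 16.9 = 0.124.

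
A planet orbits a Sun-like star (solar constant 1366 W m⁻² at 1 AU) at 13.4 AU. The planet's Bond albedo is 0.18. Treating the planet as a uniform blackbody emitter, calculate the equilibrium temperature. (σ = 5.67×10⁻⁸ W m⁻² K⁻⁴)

Flux at 13.4 AU: S = 1366/13.4² = 7.61 W m⁻².
Energy balance: absorbed = emitted ⇒ πR²·S(1−A) = 4πR²·σT_eq⁴, so T_eq⁴ = S(1−A)/(4σ).
T_eq = [7.61 × 0.82 / (4 × 5.67×10⁻⁸)]^(1/4) = (2.75×10⁷)^(1/4) = 72.4 K.

T_eq ≈ 72.4 K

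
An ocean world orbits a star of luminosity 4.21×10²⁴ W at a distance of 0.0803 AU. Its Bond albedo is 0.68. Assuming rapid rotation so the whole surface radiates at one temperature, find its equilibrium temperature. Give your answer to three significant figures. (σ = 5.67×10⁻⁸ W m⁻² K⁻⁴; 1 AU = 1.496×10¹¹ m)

T_eq ≈ 239 K

d = 0.0803 AU = 1.20×10¹⁰ m.
Flux: S = L/(4πd²) = 4.21×10²⁴/(4π×(1.20×10¹⁰)²) = 2320 W m⁻².
Energy balance: absorbed = emitted ⇒ πR²·S(1−A) = 4πR²·σT_eq⁴, so T_eq⁴ = S(1−A)/(4σ).
T_eq = [2320 × 0.32 / (4 × 5.67×10⁻⁸)]^(1/4) = (3.28×10⁹)^(1/4) = 239 K.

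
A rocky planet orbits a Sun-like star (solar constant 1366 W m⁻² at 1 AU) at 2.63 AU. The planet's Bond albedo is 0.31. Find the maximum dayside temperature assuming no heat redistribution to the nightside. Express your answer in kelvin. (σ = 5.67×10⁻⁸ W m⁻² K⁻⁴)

T_ss ≈ 221 K

Flux at 2.63 AU: S = 1366/2.63² = 197 W m⁻².
With no redistribution each surface element balances locally: S(1−A) = σT⁴.
T = [197 × 0.69 / 5.67×10⁻⁸]^(1/4) = (2.40×10⁹)^(1/4) = 221 K.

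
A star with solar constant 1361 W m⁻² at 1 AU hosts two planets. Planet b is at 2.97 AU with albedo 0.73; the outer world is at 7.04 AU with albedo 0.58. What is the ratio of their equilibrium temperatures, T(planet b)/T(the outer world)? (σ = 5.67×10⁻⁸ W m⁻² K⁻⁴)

T₁/T₂ ≈ 1.379

T_eq = [S₀(1−A)/(4σd²)]^(1/4), so T ∝ (1−A)^(1/4) / √d.
T₁ = [1361×0.27/(4×5.67×10⁻⁸×2.97²)]^(1/4) = 116.42 K.
T₂ = [1361×0.42/(4×5.67×10⁻⁸×7.04²)]^(1/4) = 84.45 K.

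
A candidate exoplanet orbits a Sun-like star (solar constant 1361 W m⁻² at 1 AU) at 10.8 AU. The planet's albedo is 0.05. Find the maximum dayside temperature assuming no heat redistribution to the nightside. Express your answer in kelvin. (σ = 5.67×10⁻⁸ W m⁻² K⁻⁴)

Flux at 10.8 AU: S = 1361/10.8² = 11.7 W m⁻².
With no redistribution each surface element balances locally: S(1−A) = σT⁴.
T = [11.7 × 0.95 / 5.67×10⁻⁸]^(1/4) = (1.96×10⁸)^(1/4) = 118 K.

T_ss ≈ 118 K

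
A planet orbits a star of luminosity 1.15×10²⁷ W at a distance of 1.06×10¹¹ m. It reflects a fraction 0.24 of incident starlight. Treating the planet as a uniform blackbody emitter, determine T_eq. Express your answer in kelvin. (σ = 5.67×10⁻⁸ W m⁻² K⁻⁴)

T_eq ≈ 406 K

Flux: S = L/(4πd²) = 1.15×10²⁷/(4π×(1.06×10¹¹)²) = 8140 W m⁻².
Energy balance: absorbed = emitted ⇒ πR²·S(1−A) = 4πR²·σT_eq⁴, so T_eq⁴ = S(1−A)/(4σ).
T_eq = [8140 × 0.76 / (4 × 5.67×10⁻⁸)]^(1/4) = (2.73×10¹⁰)^(1/4) = 406 K.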